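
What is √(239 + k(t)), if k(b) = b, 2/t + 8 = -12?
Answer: √23890/10 ≈ 15.456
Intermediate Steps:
t = -⅒ (t = 2/(-8 - 12) = 2/(-20) = 2*(-1/20) = -⅒ ≈ -0.10000)
√(239 + k(t)) = √(239 - ⅒) = √(2389/10) = √23890/10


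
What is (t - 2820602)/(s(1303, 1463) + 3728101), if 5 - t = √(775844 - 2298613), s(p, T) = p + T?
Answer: -2820597/3730867 - I*√1522769/3730867 ≈ -0.75602 - 0.00033076*I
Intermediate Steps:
s(p, T) = T + p
t = 5 - I*√1522769 (t = 5 - √(775844 - 2298613) = 5 - √(-1522769) = 5 - I*√1522769 ≈ 5.0 - 1234.0*I)
(t - 2820602)/(s(1303, 1463) + 3728101) = ((5 - I*√1522769) - 2820602)/((1463 + 1303) + 3728101) = (-2820597 - I*√1522769)/(2766 + 3728101) = (-2820597 - I*√1522769)/3730867 = (-2820597 - I*√1522769)*(1/3730867) = -2820597/3730867 - I*√1522769/3730867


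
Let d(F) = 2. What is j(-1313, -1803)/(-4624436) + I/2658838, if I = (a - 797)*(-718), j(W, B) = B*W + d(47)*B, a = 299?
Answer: -2315625644175/6147813082684 ≈ -0.37666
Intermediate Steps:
j(W, B) = 2*B + B*W (j(W, B) = B*W + 2*B = 2*B + B*W)
I = 357564 (I = (299 - 797)*(-718) = -498*(-718) = 357564)
j(-1313, -1803)/(-4624436) + I/2658838 = -1803*(2 - 1313)/(-4624436) + 357564/2658838 = -1803*(-1311)*(-1/4624436) + 357564*(1/2658838) = 2363733*(-1/4624436) + 178782/1329419 = -2363733/4624436 + 178782/1329419 = -2315625644175/6147813082684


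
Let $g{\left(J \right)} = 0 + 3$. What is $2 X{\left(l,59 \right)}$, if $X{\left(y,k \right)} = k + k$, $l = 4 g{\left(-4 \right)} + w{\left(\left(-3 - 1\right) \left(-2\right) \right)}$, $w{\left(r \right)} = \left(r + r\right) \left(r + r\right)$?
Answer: $236$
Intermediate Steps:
$g{\left(J \right)} = 3$
$w{\left(r \right)} = 4 r^{2}$ ($w{\left(r \right)} = 2 r 2 r = 4 r^{2}$)
$l = 268$ ($l = 4 \cdot 3 + 4 \left(\left(-3 - 1\right) \left(-2\right)\right)^{2} = 12 + 4 \left(\left(-4\right) \left(-2\right)\right)^{2} = 12 + 4 \cdot 8^{2} = 12 + 4 \cdot 64 = 12 + 256 = 268$)
$X{\left(y,k \right)} = 2 k$
$2 X{\left(l,59 \right)} = 2 \cdot 2 \cdot 59 = 2 \cdot 118 = 236$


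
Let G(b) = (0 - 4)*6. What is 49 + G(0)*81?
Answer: -1895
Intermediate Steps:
G(b) = -24 (G(b) = -4*6 = -24)
49 + G(0)*81 = 49 - 24*81 = 49 - 1944 = -1895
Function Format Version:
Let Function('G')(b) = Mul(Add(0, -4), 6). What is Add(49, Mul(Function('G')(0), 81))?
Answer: -1895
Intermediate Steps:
Function('G')(b) = -24 (Function('G')(b) = Mul(-4, 6) = -24)
Add(49, Mul(Function('G')(0), 81)) = Add(49, Mul(-24, 81)) = Add(49, -1944) = -1895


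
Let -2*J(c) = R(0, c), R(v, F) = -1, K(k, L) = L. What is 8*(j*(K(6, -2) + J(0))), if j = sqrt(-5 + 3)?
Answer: -12*I*sqrt(2) ≈ -16.971*I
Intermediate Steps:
j = I*sqrt(2) (j = sqrt(-2) = I*sqrt(2) ≈ 1.4142*I)
J(c) = 1/2 (J(c) = -1/2*(-1) = 1/2)
8*(j*(K(6, -2) + J(0))) = 8*((I*sqrt(2))*(-2 + 1/2)) = 8*((I*sqrt(2))*(-3/2)) = 8*(-3*I*sqrt(2)/2) = -12*I*sqrt(2)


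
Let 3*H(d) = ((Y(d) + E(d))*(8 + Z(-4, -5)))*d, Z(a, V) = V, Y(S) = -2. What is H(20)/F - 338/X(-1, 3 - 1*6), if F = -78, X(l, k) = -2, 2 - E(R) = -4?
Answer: 6551/39 ≈ 167.97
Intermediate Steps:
E(R) = 6 (E(R) = 2 - 1*(-4) = 2 + 4 = 6)
H(d) = 4*d (H(d) = (((-2 + 6)*(8 - 5))*d)/3 = ((4*3)*d)/3 = (12*d)/3 = 4*d)
H(20)/F - 338/X(-1, 3 - 1*6) = (4*20)/(-78) - 338/(-2) = 80*(-1/78) - 338*(-½) = -40/39 + 169 = 6551/39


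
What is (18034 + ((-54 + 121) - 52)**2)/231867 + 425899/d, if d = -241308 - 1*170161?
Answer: -91238910962/95406082623 ≈ -0.95632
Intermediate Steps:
d = -411469 (d = -241308 - 170161 = -411469)
(18034 + ((-54 + 121) - 52)**2)/231867 + 425899/d = (18034 + ((-54 + 121) - 52)**2)/231867 + 425899/(-411469) = (18034 + (67 - 52)**2)*(1/231867) + 425899*(-1/411469) = (18034 + 15**2)*(1/231867) - 425899/411469 = (18034 + 225)*(1/231867) - 425899/411469 = 18259*(1/231867) - 425899/411469 = 18259/231867 - 425899/411469 = -91238910962/95406082623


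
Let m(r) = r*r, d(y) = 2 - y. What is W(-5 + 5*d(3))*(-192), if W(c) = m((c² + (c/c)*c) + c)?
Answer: -1228800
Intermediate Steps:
m(r) = r²
W(c) = (c² + 2*c)² (W(c) = ((c² + (c/c)*c) + c)² = ((c² + 1*c) + c)² = ((c² + c) + c)² = ((c + c²) + c)² = (c² + 2*c)²)
W(-5 + 5*d(3))*(-192) = ((-5 + 5*(2 - 1*3))²*(2 + (-5 + 5*(2 - 1*3)))²)*(-192) = ((-5 + 5*(2 - 3))²*(2 + (-5 + 5*(2 - 3)))²)*(-192) = ((-5 + 5*(-1))²*(2 + (-5 + 5*(-1)))²)*(-192) = ((-5 - 5)²*(2 + (-5 - 5))²)*(-192) = ((-10)²*(2 - 10)²)*(-192) = (100*(-8)²)*(-192) = (100*64)*(-192) = 6400*(-192) = -1228800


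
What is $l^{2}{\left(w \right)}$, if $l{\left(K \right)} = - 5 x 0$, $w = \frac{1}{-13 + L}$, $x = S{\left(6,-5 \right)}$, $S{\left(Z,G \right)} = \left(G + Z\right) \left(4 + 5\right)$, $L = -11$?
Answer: $0$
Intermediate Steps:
$S{\left(Z,G \right)} = 9 G + 9 Z$ ($S{\left(Z,G \right)} = \left(G + Z\right) 9 = 9 G + 9 Z$)
$x = 9$ ($x = 9 \left(-5\right) + 9 \cdot 6 = -45 + 54 = 9$)
$w = - \frac{1}{24}$ ($w = \frac{1}{-13 - 11} = \frac{1}{-24} = - \frac{1}{24} \approx -0.041667$)
$l{\left(K \right)} = 0$ ($l{\left(K \right)} = \left(-5\right) 9 \cdot 0 = \left(-45\right) 0 = 0$)
$l^{2}{\left(w \right)} = 0^{2} = 0$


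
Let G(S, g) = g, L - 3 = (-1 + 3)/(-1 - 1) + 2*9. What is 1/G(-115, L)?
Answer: 1/20 ≈ 0.050000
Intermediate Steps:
L = 20 (L = 3 + ((-1 + 3)/(-1 - 1) + 2*9) = 3 + (2/(-2) + 18) = 3 + (2*(-1/2) + 18) = 3 + (-1 + 18) = 3 + 17 = 20)
1/G(-115, L) = 1/20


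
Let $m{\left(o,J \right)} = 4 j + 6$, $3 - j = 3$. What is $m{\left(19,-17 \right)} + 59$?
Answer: $65$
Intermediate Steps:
$j = 0$ ($j = 3 - 3 = 0$)
$m{\left(o,J \right)} = 6$ ($m{\left(o,J \right)} = 4 \cdot 0 + 6 = 0 + 6 = 6$)
$m{\left(19,-17 \right)} + 59 = 6 + 59 = 65$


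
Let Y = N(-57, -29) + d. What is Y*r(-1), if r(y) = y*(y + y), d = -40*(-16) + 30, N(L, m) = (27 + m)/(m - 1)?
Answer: 20102/15 ≈ 1340.1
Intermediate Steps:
N(L, m) = (27 + m)/(-1 + m)
d = 670 (d = 640 + 30 = 670)
r(y) = 2*y**2 (r(y) = y*(2*y) = 2*y**2)
Y = 10051/15 (Y = (27 - 29)/(-1 - 29) + 670 = -2/(-30) + 670 = -1/30*(-2) + 670 = 1/15 + 670 = 10051/15 ≈ 670.07)
Y*r(-1) = 10051*(2*(-1)**2)/15 = 10051*(2*1)/15 = (10051/15)*2 = 20102/15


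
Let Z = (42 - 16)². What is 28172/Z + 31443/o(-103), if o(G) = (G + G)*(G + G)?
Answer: 304190615/7171684 ≈ 42.416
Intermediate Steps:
Z = 676 (Z = 26² = 676)
o(G) = 4*G² (o(G) = (2*G)*(2*G) = 4*G²)
28172/Z + 31443/o(-103) = 28172/676 + 31443/((4*(-103)²)) = 28172*(1/676) + 31443/((4*10609)) = 7043/169 + 31443/42436 = 304190615/7171684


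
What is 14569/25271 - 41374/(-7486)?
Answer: 577312944/94589353 ≈ 6.1034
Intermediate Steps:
14569/25271 - 41374/(-7486) = 14569*(1/25271) - 41374*(-1/7486) = 14569/25271 + 20687/3743 = 577312944/94589353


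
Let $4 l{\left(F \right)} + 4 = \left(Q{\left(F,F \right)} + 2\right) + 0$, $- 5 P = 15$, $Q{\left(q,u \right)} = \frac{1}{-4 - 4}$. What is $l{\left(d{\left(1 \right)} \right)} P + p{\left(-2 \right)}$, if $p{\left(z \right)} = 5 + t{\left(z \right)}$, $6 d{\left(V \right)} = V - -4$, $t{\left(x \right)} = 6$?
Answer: $\frac{403}{32} \approx 12.594$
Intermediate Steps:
$Q{\left(q,u \right)} = - \frac{1}{8}$ ($Q{\left(q,u \right)} = \frac{1}{-4 - 4} = \frac{1}{-8} = - \frac{1}{8}$)
$P = -3$ ($P = \left(- \frac{1}{5}\right) 15 = -3$)
$d{\left(V \right)} = \frac{2}{3} + \frac{V}{6}$ ($d{\left(V \right)} = \frac{V - -4}{6} = \frac{V + 4}{6} = \frac{4 + V}{6} = \frac{2}{3} + \frac{V}{6}$)
$l{\left(F \right)} = - \frac{17}{32}$ ($l{\left(F \right)} = -1 + \frac{\left(- \frac{1}{8} + 2\right) + 0}{4} = -1 + \frac{\frac{15}{8} + 0}{4} = -1 + \frac{1}{4} \cdot \frac{15}{8} = -1 + \frac{15}{32} = - \frac{17}{32}$)
$p{\left(z \right)} = 11$ ($p{\left(z \right)} = 5 + 6 = 11$)
$l{\left(d{\left(1 \right)} \right)} P + p{\left(-2 \right)} = \left(- \frac{17}{32}\right) \left(-3\right) + 11 = \frac{51}{32} + 11 = \frac{403}{32}$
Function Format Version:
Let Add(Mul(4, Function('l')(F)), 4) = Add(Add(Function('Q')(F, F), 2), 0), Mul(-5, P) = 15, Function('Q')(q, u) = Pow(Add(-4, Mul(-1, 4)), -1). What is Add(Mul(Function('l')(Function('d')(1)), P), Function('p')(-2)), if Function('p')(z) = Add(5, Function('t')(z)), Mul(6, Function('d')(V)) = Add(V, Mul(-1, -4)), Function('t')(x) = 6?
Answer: Rational(403, 32) ≈ 12.594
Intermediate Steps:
Function('Q')(q, u) = Rational(-1, 8) (Function('Q')(q, u) = Pow(Add(-4, -4), -1) = Pow(-8, -1) = Rational(-1, 8))
P = -3 (P = Mul(Rational(-1, 5), 15) = -3)
Function('d')(V) = Add(Rational(2, 3), Mul(Rational(1, 6), V)) (Function('d')(V) = Mul(Rational(1, 6), Add(V, Mul(-1, -4))) = Mul(Rational(1, 6), Add(V, 4)) = Mul(Rational(1, 6), Add(4, V)) = Add(Rational(2, 3), Mul(Rational(1, 6), V)))
Function('l')(F) = Rational(-17, 32) (Function('l')(F) = Add(-1, Mul(Rational(1, 4), Add(Add(Rational(-1, 8), 2), 0))) = Add(-1, Mul(Rational(1, 4), Add(Rational(15, 8), 0))) = Add(-1, Mul(Rational(1, 4), Rational(15, 8))) = Add(-1, Rational(15, 32)) = Rational(-17, 32))
Function('p')(z) = 11 (Function('p')(z) = Add(5, 6) = 11)
Add(Mul(Function('l')(Function('d')(1)), P), Function('p')(-2)) = Add(Mul(Rational(-17, 32), -3), 11) = Add(Rational(51, 32), 11) = Rational(403, 32)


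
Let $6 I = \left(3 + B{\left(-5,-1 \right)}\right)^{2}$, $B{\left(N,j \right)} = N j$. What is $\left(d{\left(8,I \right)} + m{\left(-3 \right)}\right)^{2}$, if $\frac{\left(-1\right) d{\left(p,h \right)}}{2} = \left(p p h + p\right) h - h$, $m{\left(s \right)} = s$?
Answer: $\frac{17541148249}{81} \approx 2.1656 \cdot 10^{8}$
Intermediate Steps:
$I = \frac{32}{3}$ ($I = \frac{\left(3 - -5\right)^{2}}{6} = \frac{\left(3 + 5\right)^{2}}{6} = \frac{8^{2}}{6} = \frac{1}{6} \cdot 64 = \frac{32}{3} \approx 10.667$)
$d{\left(p,h \right)} = 2 h - 2 h \left(p + h p^{2}\right)$ ($d{\left(p,h \right)} = - 2 \left(\left(p p h + p\right) h - h\right) = - 2 \left(\left(p^{2} h + p\right) h - h\right) = - 2 \left(\left(h p^{2} + p\right) h - h\right) = - 2 \left(\left(p + h p^{2}\right) h - h\right) = - 2 \left(h \left(p + h p^{2}\right) - h\right) = - 2 \left(- h + h \left(p + h p^{2}\right)\right) = 2 h - 2 h \left(p + h p^{2}\right)$)
$\left(d{\left(8,I \right)} + m{\left(-3 \right)}\right)^{2} = \left(2 \cdot \frac{32}{3} \left(1 - 8 - \frac{32 \cdot 8^{2}}{3}\right) - 3\right)^{2} = \left(2 \cdot \frac{32}{3} \left(1 - 8 - \frac{32}{3} \cdot 64\right) - 3\right)^{2} = \left(2 \cdot \frac{32}{3} \left(1 - 8 - \frac{2048}{3}\right) - 3\right)^{2} = \left(2 \cdot \frac{32}{3} \left(- \frac{2069}{3}\right) - 3\right)^{2} = \left(- \frac{132416}{9} - 3\right)^{2} = \left(- \frac{132443}{9}\right)^{2} = \frac{17541148249}{81}$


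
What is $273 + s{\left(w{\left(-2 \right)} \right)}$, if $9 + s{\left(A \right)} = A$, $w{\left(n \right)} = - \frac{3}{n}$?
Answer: $\frac{531}{2} \approx 265.5$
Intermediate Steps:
$s{\left(A \right)} = -9 + A$
$273 + s{\left(w{\left(-2 \right)} \right)} = 273 - \left(9 + \frac{3}{-2}\right) = 273 - \frac{15}{2} = \frac{531}{2}$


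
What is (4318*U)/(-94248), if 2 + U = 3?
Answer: -127/2772 ≈ -0.045815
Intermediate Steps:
U = 1 (U = -2 + 3 = 1)
(4318*U)/(-94248) = (4318*1)/(-94248) = 4318*(-1/94248) = -127/2772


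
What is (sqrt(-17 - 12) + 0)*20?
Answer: 20*I*sqrt(29) ≈ 107.7*I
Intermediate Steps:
(sqrt(-17 - 12) + 0)*20 = (sqrt(-29) + 0)*20 = (I*sqrt(29) + 0)*20 = (I*sqrt(29))*20 = 20*I*sqrt(29)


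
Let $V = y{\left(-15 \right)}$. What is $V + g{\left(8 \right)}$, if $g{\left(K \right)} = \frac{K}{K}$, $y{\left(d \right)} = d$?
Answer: $-14$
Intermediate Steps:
$V = -15$
$g{\left(K \right)} = 1$
$V + g{\left(8 \right)} = -15 + 1 = -14$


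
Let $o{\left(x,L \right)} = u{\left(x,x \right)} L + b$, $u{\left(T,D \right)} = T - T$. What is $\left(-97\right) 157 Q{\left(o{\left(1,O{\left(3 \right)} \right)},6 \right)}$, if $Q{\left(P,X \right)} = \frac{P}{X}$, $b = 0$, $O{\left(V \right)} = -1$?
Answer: $0$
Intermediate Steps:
$u{\left(T,D \right)} = 0$
$o{\left(x,L \right)} = 0$ ($o{\left(x,L \right)} = 0 L + 0 = 0 + 0 = 0$)
$\left(-97\right) 157 Q{\left(o{\left(1,O{\left(3 \right)} \right)},6 \right)} = \left(-97\right) 157 \cdot \frac{0}{6} = - 15229 \cdot 0 \cdot \frac{1}{6} = \left(-15229\right) 0 = 0$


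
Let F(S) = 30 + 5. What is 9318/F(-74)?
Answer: 9318/35 ≈ 266.23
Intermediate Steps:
F(S) = 35
9318/F(-74) = 9318/35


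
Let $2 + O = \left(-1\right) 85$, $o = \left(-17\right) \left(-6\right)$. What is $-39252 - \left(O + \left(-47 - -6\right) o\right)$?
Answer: $-34983$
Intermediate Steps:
$o = 102$
$O = -87$ ($O = -2 - 85 = -87$)
$-39252 - \left(O + \left(-47 - -6\right) o\right) = -39252 - \left(-87 + \left(-47 - -6\right) 102\right) = -39252 - \left(-87 + \left(-47 + 6\right) 102\right) = -39252 - \left(-87 - 4182\right) = -39252 - -4269 = -39252 + 4269 = -34983$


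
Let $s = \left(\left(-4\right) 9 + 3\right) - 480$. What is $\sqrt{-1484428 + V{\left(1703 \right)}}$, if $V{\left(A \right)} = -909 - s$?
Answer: $2 i \sqrt{371206} \approx 1218.5 i$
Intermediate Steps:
$s = -513$ ($s = \left(-36 + 3\right) - 480 = -33 - 480 = -513$)
$V{\left(A \right)} = -396$ ($V{\left(A \right)} = -909 - -513 = -909 + 513 = -396$)
$\sqrt{-1484428 + V{\left(1703 \right)}} = \sqrt{-1484428 - 396} = \sqrt{-1484824} = 2 i \sqrt{371206}$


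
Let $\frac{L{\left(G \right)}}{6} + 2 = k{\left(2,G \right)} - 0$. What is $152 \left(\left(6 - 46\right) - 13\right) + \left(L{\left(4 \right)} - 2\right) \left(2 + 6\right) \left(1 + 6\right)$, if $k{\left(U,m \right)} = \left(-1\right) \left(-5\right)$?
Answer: $-7160$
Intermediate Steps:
$k{\left(U,m \right)} = 5$
$L{\left(G \right)} = 18$ ($L{\left(G \right)} = -12 + 6 \left(5 - 0\right) = -12 + 6 \left(5 + 0\right) = -12 + 6 \cdot 5 = -12 + 30 = 18$)
$152 \left(\left(6 - 46\right) - 13\right) + \left(L{\left(4 \right)} - 2\right) \left(2 + 6\right) \left(1 + 6\right) = 152 \left(\left(6 - 46\right) - 13\right) + \left(18 - 2\right) \left(2 + 6\right) \left(1 + 6\right) = 152 \left(-40 - 13\right) + 16 \cdot 8 \cdot 7 = 152 \left(-53\right) + 16 \cdot 56 = -8056 + 896 = -7160$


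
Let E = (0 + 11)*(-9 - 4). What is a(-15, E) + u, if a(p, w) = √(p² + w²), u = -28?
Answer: -28 + √20674 ≈ 115.78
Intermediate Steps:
E = -143 (E = 11*(-13) = -143)
a(-15, E) + u = √((-15)² + (-143)²) - 28 = √(225 + 20449) - 28 = √20674 - 28 = -28 + √20674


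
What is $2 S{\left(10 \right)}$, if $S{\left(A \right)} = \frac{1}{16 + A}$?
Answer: $\frac{1}{13} \approx 0.076923$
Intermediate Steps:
$2 S{\left(10 \right)} = \frac{2}{16 + 10} = \frac{2}{26} = 2 \cdot \frac{1}{26} = \frac{1}{13}$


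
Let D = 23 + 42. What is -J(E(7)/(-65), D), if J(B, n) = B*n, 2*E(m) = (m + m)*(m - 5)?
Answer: 14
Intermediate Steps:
E(m) = m*(-5 + m) (E(m) = ((m + m)*(m - 5))/2 = ((2*m)*(-5 + m))/2 = (2*m*(-5 + m))/2 = m*(-5 + m))
D = 65
-J(E(7)/(-65), D) = -(7*(-5 + 7))/(-65)*65 = -(7*2)*(-1/65)*65 = -14*(-1/65)*65 = -(-14)*65/65 = -1*(-14) = 14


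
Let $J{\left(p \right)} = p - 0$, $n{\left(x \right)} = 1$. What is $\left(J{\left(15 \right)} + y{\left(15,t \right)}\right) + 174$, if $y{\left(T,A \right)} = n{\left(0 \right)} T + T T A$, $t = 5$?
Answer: $1329$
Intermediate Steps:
$y{\left(T,A \right)} = T + A T^{2}$ ($y{\left(T,A \right)} = 1 T + T T A = T + T^{2} A = T + A T^{2}$)
$J{\left(p \right)} = p$ ($J{\left(p \right)} = p + 0 = p$)
$\left(J{\left(15 \right)} + y{\left(15,t \right)}\right) + 174 = \left(15 + 15 \left(1 + 5 \cdot 15\right)\right) + 174 = \left(15 + 15 \left(1 + 75\right)\right) + 174 = \left(15 + 15 \cdot 76\right) + 174 = \left(15 + 1140\right) + 174 = 1155 + 174 = 1329$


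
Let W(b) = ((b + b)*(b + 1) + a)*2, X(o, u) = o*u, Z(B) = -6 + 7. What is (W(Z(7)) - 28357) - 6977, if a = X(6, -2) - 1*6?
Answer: -35362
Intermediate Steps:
Z(B) = 1
a = -18 (a = 6*(-2) - 1*6 = -12 - 6 = -18)
W(b) = -36 + 4*b*(1 + b) (W(b) = ((b + b)*(b + 1) - 18)*2 = ((2*b)*(1 + b) - 18)*2 = (2*b*(1 + b) - 18)*2 = (-18 + 2*b*(1 + b))*2 = -36 + 4*b*(1 + b))
(W(Z(7)) - 28357) - 6977 = ((-36 + 4*1 + 4*1²) - 28357) - 6977 = ((-36 + 4 + 4*1) - 28357) - 6977 = ((-36 + 4 + 4) - 28357) - 6977 = (-28 - 28357) - 6977 = -28385 - 6977 = -35362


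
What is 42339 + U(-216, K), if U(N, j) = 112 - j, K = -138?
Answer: 42589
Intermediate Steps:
42339 + U(-216, K) = 42339 + (112 - 1*(-138)) = 42339 + (112 + 138) = 42339 + 250 = 42589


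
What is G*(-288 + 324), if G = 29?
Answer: 1044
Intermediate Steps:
G*(-288 + 324) = 29*(-288 + 324) = 29*36 = 1044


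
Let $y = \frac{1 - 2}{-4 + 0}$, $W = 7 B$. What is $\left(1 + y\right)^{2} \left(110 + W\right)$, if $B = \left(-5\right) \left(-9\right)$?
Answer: $\frac{10625}{16} \approx 664.06$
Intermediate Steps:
$B = 45$
$W = 315$ ($W = 7 \cdot 45 = 315$)
$y = \frac{1}{4}$ ($y = - \frac{1}{-4} = \left(-1\right) \left(- \frac{1}{4}\right) = \frac{1}{4} \approx 0.25$)
$\left(1 + y\right)^{2} \left(110 + W\right) = \left(1 + \frac{1}{4}\right)^{2} \left(110 + 315\right) = \left(\frac{5}{4}\right)^{2} \cdot 425 = \frac{25}{16} \cdot 425 = \frac{10625}{16}$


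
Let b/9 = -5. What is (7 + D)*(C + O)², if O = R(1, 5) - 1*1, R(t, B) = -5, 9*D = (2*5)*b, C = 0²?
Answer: -1548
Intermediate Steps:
b = -45 (b = 9*(-5) = -45)
C = 0
D = -50 (D = ((2*5)*(-45))/9 = (10*(-45))/9 = (⅑)*(-450) = -50)
O = -6 (O = -5 - 1*1 = -5 - 1 = -6)
(7 + D)*(C + O)² = (7 - 50)*(0 - 6)² = -43*(-6)² = -43*36 = -1548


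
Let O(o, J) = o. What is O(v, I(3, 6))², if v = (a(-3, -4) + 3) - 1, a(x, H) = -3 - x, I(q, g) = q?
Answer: 4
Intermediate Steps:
v = 2 (v = ((-3 - 1*(-3)) + 3) - 1 = ((-3 + 3) + 3) - 1 = (0 + 3) - 1 = 3 - 1 = 2)
O(v, I(3, 6))² = 2² = 4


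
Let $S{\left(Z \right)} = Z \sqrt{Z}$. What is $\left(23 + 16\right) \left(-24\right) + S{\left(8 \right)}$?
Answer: $-936 + 16 \sqrt{2} \approx -913.37$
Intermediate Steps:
$S{\left(Z \right)} = Z^{\frac{3}{2}}$
$\left(23 + 16\right) \left(-24\right) + S{\left(8 \right)} = \left(23 + 16\right) \left(-24\right) + 8^{\frac{3}{2}} = 39 \left(-24\right) + 16 \sqrt{2} = -936 + 16 \sqrt{2}$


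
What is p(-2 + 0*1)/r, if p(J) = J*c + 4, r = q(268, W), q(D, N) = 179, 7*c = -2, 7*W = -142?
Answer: 32/1253 ≈ 0.025539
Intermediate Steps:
W = -142/7 (W = (⅐)*(-142) = -142/7 ≈ -20.286)
c = -2/7 (c = (⅐)*(-2) = -2/7 ≈ -0.28571)
r = 179
p(J) = 4 - 2*J/7 (p(J) = J*(-2/7) + 4 = -2*J/7 + 4 = 4 - 2*J/7)
p(-2 + 0*1)/r = (4 - 2*(-2 + 0*1)/7)/179 = (4 - 2*(-2 + 0)/7)*(1/179) = (4 - 2/7*(-2))*(1/179) = (4 + 4/7)*(1/179) = (32/7)*(1/179) = 32/1253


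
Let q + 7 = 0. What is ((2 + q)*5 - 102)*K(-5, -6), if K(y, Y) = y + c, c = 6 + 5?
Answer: -762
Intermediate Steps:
c = 11
q = -7 (q = -7 + 0 = -7)
K(y, Y) = 11 + y (K(y, Y) = y + 11 = 11 + y)
((2 + q)*5 - 102)*K(-5, -6) = ((2 - 7)*5 - 102)*(11 - 5) = (-5*5 - 102)*6 = (-25 - 102)*6 = -127*6 = -762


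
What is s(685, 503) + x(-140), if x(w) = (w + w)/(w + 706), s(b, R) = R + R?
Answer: 284558/283 ≈ 1005.5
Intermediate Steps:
s(b, R) = 2*R
x(w) = 2*w/(706 + w) (x(w) = (2*w)/(706 + w) = 2*w/(706 + w))
s(685, 503) + x(-140) = 2*503 + 2*(-140)/(706 - 140) = 1006 + 2*(-140)/566 = 1006 + 2*(-140)*(1/566) = 1006 - 140/283 = 284558/283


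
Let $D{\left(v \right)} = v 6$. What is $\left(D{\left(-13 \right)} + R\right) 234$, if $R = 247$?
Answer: $39546$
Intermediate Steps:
$D{\left(v \right)} = 6 v$
$\left(D{\left(-13 \right)} + R\right) 234 = \left(6 \left(-13\right) + 247\right) 234 = \left(-78 + 247\right) 234 = 169 \cdot 234 = 39546$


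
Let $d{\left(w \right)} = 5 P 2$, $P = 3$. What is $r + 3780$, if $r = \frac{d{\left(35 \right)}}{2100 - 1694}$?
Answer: $\frac{767355}{203} \approx 3780.1$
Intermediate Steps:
$d{\left(w \right)} = 30$ ($d{\left(w \right)} = 5 \cdot 3 \cdot 2 = 15 \cdot 2 = 30$)
$r = \frac{15}{203}$ ($r = \frac{30}{2100 - 1694} = \frac{30}{406} = 30 \cdot \frac{1}{406} = \frac{15}{203} \approx 0.073892$)
$r + 3780 = \frac{15}{203} + 3780 = \frac{767355}{203}$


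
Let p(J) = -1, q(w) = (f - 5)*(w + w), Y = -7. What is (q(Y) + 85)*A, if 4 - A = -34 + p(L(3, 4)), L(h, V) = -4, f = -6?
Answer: 9321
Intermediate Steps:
q(w) = -22*w (q(w) = (-6 - 5)*(w + w) = -22*w)
A = 39 (A = 4 - (-34 - 1) = 4 - 1*(-35) = 4 + 35 = 39)
(q(Y) + 85)*A = (-22*(-7) + 85)*39 = (154 + 85)*39 = 239*39 = 9321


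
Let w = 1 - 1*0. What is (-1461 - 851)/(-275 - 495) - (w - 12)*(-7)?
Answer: -28489/385 ≈ -73.997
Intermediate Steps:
w = 1 (w = 1 + 0 = 1)
(-1461 - 851)/(-275 - 495) - (w - 12)*(-7) = (-1461 - 851)/(-275 - 495) - (1 - 12)*(-7) = -2312/(-770) - (-11)*(-7) = -2312*(-1/770) - 1*77 = 1156/385 - 77 = -28489/385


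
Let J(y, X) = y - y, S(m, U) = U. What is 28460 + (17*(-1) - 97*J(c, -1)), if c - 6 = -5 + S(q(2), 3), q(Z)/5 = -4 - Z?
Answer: 28443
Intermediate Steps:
q(Z) = -20 - 5*Z (q(Z) = 5*(-4 - Z) = -20 - 5*Z)
c = 4 (c = 6 + (-5 + 3) = 6 - 2 = 4)
J(y, X) = 0
28460 + (17*(-1) - 97*J(c, -1)) = 28460 + (17*(-1) - 97*0) = 28460 + (-17 + 0) = 28460 - 17 = 28443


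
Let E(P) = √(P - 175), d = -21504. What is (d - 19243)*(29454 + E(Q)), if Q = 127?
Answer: -1200162138 - 162988*I*√3 ≈ -1.2002e+9 - 2.823e+5*I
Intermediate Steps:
E(P) = √(-175 + P)
(d - 19243)*(29454 + E(Q)) = (-21504 - 19243)*(29454 + √(-175 + 127)) = -40747*(29454 + √(-48)) = -40747*(29454 + 4*I*√3) = -1200162138 - 162988*I*√3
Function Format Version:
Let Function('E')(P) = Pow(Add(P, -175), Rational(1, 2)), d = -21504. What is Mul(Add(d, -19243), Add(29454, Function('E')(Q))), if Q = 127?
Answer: Add(-1200162138, Mul(-162988, I, Pow(3, Rational(1, 2)))) ≈ Add(-1.2002e+9, Mul(-2.8230e+5, I))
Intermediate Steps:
Function('E')(P) = Pow(Add(-175, P), Rational(1, 2))
Mul(Add(d, -19243), Add(29454, Function('E')(Q))) = Mul(Add(-21504, -19243), Add(29454, Pow(Add(-175, 127), Rational(1, 2)))) = Mul(-40747, Add(29454, Pow(-48, Rational(1, 2)))) = Mul(-40747, Add(29454, Mul(4, I, Pow(3, Rational(1, 2))))) = Add(-1200162138, Mul(-162988, I, Pow(3, Rational(1, 2))))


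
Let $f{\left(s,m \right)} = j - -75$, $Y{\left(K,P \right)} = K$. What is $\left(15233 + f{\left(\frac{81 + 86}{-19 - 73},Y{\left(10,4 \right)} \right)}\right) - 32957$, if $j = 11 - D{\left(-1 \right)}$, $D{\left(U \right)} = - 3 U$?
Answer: $-17641$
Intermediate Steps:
$j = 8$ ($j = 11 - \left(-3\right) \left(-1\right) = 11 - 3 = 8$)
$f{\left(s,m \right)} = 83$ ($f{\left(s,m \right)} = 8 - -75 = 8 + 75 = 83$)
$\left(15233 + f{\left(\frac{81 + 86}{-19 - 73},Y{\left(10,4 \right)} \right)}\right) - 32957 = \left(15233 + 83\right) - 32957 = 15316 - 32957 = -17641$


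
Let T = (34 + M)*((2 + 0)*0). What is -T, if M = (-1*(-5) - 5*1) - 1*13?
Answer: 0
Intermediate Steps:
M = -13 (M = (5 - 5) - 13 = 0 - 13 = -13)
T = 0 (T = (34 - 13)*((2 + 0)*0) = 21*(2*0) = 21*0 = 0)
-T = -1*0 = 0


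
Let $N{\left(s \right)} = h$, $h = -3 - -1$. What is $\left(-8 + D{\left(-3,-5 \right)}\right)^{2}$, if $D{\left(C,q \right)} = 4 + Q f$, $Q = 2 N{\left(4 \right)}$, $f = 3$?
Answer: $256$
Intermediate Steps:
$h = -2$ ($h = -3 + 1 = -2$)
$N{\left(s \right)} = -2$
$Q = -4$ ($Q = 2 \left(-2\right) = -4$)
$D{\left(C,q \right)} = -8$ ($D{\left(C,q \right)} = 4 - 12 = -8$)
$\left(-8 + D{\left(-3,-5 \right)}\right)^{2} = \left(-8 - 8\right)^{2} = \left(-16\right)^{2} = 256$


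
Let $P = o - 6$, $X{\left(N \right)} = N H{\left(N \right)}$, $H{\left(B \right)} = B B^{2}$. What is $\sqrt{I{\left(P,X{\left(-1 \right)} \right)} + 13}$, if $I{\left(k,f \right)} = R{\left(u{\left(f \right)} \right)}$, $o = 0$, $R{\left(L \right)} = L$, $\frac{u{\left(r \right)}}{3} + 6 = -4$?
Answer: $i \sqrt{17} \approx 4.1231 i$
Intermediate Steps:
$H{\left(B \right)} = B^{3}$
$u{\left(r \right)} = -30$ ($u{\left(r \right)} = -18 + 3 \left(-4\right) = -18 - 12 = -30$)
$X{\left(N \right)} = N^{4}$ ($X{\left(N \right)} = N N^{3} = N^{4}$)
$P = -6$ ($P = 0 - 6 = -6$)
$I{\left(k,f \right)} = -30$
$\sqrt{I{\left(P,X{\left(-1 \right)} \right)} + 13} = \sqrt{-30 + 13} = \sqrt{-17} = i \sqrt{17}$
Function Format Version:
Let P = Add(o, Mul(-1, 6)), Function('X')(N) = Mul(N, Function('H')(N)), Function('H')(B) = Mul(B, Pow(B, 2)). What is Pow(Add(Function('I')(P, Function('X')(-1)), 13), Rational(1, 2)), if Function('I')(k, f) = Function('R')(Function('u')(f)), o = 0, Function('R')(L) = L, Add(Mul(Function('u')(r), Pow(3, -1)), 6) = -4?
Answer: Mul(I, Pow(17, Rational(1, 2))) ≈ Mul(4.1231, I)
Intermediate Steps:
Function('H')(B) = Pow(B, 3)
Function('u')(r) = -30 (Function('u')(r) = Add(-18, Mul(3, -4)) = Add(-18, -12) = -30)
Function('X')(N) = Pow(N, 4) (Function('X')(N) = Mul(N, Pow(N, 3)) = Pow(N, 4))
P = -6 (P = Add(0, Mul(-1, 6)) = Add(0, -6) = -6)
Function('I')(k, f) = -30
Pow(Add(Function('I')(P, Function('X')(-1)), 13), Rational(1, 2)) = Pow(Add(-30, 13), Rational(1, 2)) = Pow(-17, Rational(1, 2)) = Mul(I, Pow(17, Rational(1, 2)))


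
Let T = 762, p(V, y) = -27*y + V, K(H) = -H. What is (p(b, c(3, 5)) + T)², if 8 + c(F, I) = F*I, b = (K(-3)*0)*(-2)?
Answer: 328329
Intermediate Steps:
b = 0 (b = (-1*(-3)*0)*(-2) = (3*0)*(-2) = 0*(-2) = 0)
c(F, I) = -8 + F*I
p(V, y) = V - 27*y
(p(b, c(3, 5)) + T)² = ((0 - 27*(-8 + 3*5)) + 762)² = ((0 - 27*(-8 + 15)) + 762)² = ((0 - 27*7) + 762)² = ((0 - 189) + 762)² = (-189 + 762)² = 573² = 328329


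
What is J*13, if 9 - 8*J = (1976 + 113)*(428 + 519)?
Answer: -12858781/4 ≈ -3.2147e+6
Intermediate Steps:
J = -989137/4 (J = 9/8 - (1976 + 113)*(428 + 519)/8 = 9/8 - 2089*947/8 = 9/8 - ⅛*1978283 = 9/8 - 1978283/8 = -989137/4 ≈ -2.4728e+5)
J*13 = -989137/4*13 = -12858781/4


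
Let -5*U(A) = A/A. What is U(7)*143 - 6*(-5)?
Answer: 7/5 ≈ 1.4000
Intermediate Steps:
U(A) = -⅕ (U(A) = -A/(5*A) = -⅕*1 = -⅕)
U(7)*143 - 6*(-5) = -⅕*143 - 6*(-5) = -143/5 + 30 = 7/5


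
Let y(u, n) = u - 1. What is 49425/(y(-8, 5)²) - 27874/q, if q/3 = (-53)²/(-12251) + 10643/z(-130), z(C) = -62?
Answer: 260172203713/391684653 ≈ 664.24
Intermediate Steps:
y(u, n) = -1 + u
q = -391684653/759562 (q = 3*((-53)²/(-12251) + 10643/(-62)) = 3*(2809*(-1/12251) + 10643*(-1/62)) = 3*(-2809/12251 - 10643/62) = 3*(-130561551/759562) = -391684653/759562 ≈ -515.67)
49425/(y(-8, 5)²) - 27874/q = 49425/((-1 - 8)²) - 27874/(-391684653/759562) = 49425/((-9)²) - 27874*(-759562/391684653) = 49425/81 + 21172031188/391684653 = 49425*(1/81) + 21172031188/391684653 = 16475/27 + 21172031188/391684653 = 260172203713/391684653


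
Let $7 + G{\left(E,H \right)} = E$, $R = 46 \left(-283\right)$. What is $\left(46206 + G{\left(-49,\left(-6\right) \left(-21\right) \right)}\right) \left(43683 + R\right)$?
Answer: $1415189750$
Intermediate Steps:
$R = -13018$
$G{\left(E,H \right)} = -7 + E$
$\left(46206 + G{\left(-49,\left(-6\right) \left(-21\right) \right)}\right) \left(43683 + R\right) = \left(46206 - 56\right) \left(43683 - 13018\right) = \left(46206 - 56\right) 30665 = 46150 \cdot 30665 = 1415189750$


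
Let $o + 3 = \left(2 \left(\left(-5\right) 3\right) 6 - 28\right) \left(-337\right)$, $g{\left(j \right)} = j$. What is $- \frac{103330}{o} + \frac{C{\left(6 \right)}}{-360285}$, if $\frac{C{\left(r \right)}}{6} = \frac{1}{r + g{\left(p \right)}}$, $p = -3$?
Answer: $- \frac{37228389236}{25253456505} \approx -1.4742$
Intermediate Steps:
$o = 70093$ ($o = -3 + \left(2 \left(\left(-5\right) 3\right) 6 - 28\right) \left(-337\right) = -3 + \left(2 \left(-15\right) 6 - 28\right) \left(-337\right) = -3 + \left(\left(-30\right) 6 - 28\right) \left(-337\right) = -3 + \left(-180 - 28\right) \left(-337\right) = -3 - -70096 = -3 + 70096 = 70093$)
$C{\left(r \right)} = \frac{6}{-3 + r}$ ($C{\left(r \right)} = \frac{6}{r - 3} = \frac{6}{-3 + r}$)
$- \frac{103330}{o} + \frac{C{\left(6 \right)}}{-360285} = - \frac{103330}{70093} + \frac{6 \frac{1}{-3 + 6}}{-360285} = \left(-103330\right) \frac{1}{70093} + \frac{6}{3} \left(- \frac{1}{360285}\right) = - \frac{103330}{70093} + 6 \cdot \frac{1}{3} \left(- \frac{1}{360285}\right) = - \frac{103330}{70093} + 2 \left(- \frac{1}{360285}\right) = - \frac{103330}{70093} - \frac{2}{360285} = - \frac{37228389236}{25253456505}$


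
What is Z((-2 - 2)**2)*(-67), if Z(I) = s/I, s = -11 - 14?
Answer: 1675/16 ≈ 104.69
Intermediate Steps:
s = -25
Z(I) = -25/I
Z((-2 - 2)**2)*(-67) = -25/(-2 - 2)**2*(-67) = -25/((-4)**2)*(-67) = -25/16*(-67) = 1675/16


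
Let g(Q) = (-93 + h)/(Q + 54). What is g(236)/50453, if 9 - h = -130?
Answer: 23/7315685 ≈ 3.1439e-6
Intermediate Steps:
h = 139 (h = 9 - 1*(-130) = 9 + 130 = 139)
g(Q) = 46/(54 + Q) (g(Q) = (-93 + 139)/(Q + 54) = 46/(54 + Q))
g(236)/50453 = (46/(54 + 236))/50453 = (46/290)*(1/50453) = (46*(1/290))*(1/50453) = (23/145)*(1/50453) = 23/7315685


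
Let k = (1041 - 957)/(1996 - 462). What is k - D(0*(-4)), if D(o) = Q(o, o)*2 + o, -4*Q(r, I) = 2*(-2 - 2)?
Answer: -3026/767 ≈ -3.9452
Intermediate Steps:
Q(r, I) = 2 (Q(r, I) = -(-2 - 2)/2 = -(-4)/2 = -¼*(-8) = 2)
D(o) = 4 + o (D(o) = 2*2 + o = 4 + o)
k = 42/767 (k = 84/1534 = 84*(1/1534) = 42/767 ≈ 0.054759)
k - D(0*(-4)) = 42/767 - (4 + 0*(-4)) = 42/767 - (4 + 0) = 42/767 - 1*4 = 42/767 - 4 = -3026/767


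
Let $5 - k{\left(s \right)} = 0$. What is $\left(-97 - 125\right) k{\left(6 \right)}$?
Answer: $-1110$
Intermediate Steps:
$k{\left(s \right)} = 5$ ($k{\left(s \right)} = 5 - 0 = 5 + 0 = 5$)
$\left(-97 - 125\right) k{\left(6 \right)} = \left(-97 - 125\right) 5 = \left(-222\right) 5 = -1110$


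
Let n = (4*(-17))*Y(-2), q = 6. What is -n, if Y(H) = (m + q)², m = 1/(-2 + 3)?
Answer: 3332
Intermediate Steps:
m = 1 (m = 1/1 = 1)
Y(H) = 49 (Y(H) = (1 + 6)² = 7² = 49)
n = -3332 (n = (4*(-17))*49 = -68*49 = -3332)
-n = -1*(-3332) = 3332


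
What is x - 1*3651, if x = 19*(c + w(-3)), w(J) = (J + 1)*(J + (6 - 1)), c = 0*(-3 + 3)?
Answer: -3727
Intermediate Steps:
c = 0 (c = 0*0 = 0)
w(J) = (1 + J)*(5 + J) (w(J) = (1 + J)*(J + 5) = (1 + J)*(5 + J))
x = -76 (x = 19*(0 + (5 + (-3)² + 6*(-3))) = 19*(0 + (5 + 9 - 18)) = 19*(0 - 4) = 19*(-4) = -76)
x - 1*3651 = -76 - 1*3651 = -76 - 3651 = -3727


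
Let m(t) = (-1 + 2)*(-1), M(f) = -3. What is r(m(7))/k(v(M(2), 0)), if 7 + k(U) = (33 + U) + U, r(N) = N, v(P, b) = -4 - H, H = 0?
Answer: -1/18 ≈ -0.055556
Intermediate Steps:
v(P, b) = -4 (v(P, b) = -4 - 1*0 = -4 + 0 = -4)
m(t) = -1 (m(t) = 1*(-1) = -1)
k(U) = 26 + 2*U (k(U) = -7 + ((33 + U) + U) = -7 + (33 + 2*U) = 26 + 2*U)
r(m(7))/k(v(M(2), 0)) = -1/(26 + 2*(-4)) = -1/(26 - 8) = -1/18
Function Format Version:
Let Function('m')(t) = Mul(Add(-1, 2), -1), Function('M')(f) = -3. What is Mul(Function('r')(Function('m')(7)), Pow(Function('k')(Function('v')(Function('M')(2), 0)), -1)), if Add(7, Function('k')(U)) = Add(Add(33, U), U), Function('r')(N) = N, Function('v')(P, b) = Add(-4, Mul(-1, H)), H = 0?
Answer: Rational(-1, 18) ≈ -0.055556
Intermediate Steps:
Function('v')(P, b) = -4 (Function('v')(P, b) = Add(-4, Mul(-1, 0)) = Add(-4, 0) = -4)
Function('m')(t) = -1 (Function('m')(t) = Mul(1, -1) = -1)
Function('k')(U) = Add(26, Mul(2, U)) (Function('k')(U) = Add(-7, Add(Add(33, U), U)) = Add(-7, Add(33, Mul(2, U))) = Add(26, Mul(2, U)))
Mul(Function('r')(Function('m')(7)), Pow(Function('k')(Function('v')(Function('M')(2), 0)), -1)) = Mul(-1, Pow(Add(26, Mul(2, -4)), -1)) = Mul(-1, Pow(Add(26, -8), -1)) = Mul(-1, Pow(18, -1)) = Mul(-1, Rational(1, 18)) = Rational(-1, 18)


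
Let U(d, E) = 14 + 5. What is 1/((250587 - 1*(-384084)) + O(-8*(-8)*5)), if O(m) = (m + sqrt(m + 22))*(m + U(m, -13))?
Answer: 247717/184078035273 - 113*sqrt(38)/61359345091 ≈ 1.3344e-6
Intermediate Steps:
U(d, E) = 19
O(m) = (19 + m)*(m + sqrt(22 + m)) (O(m) = (m + sqrt(m + 22))*(m + 19) = (m + sqrt(22 + m))*(19 + m) = (19 + m)*(m + sqrt(22 + m)))
1/((250587 - 1*(-384084)) + O(-8*(-8)*5)) = 1/((250587 - 1*(-384084)) + ((-8*(-8)*5)**2 + 19*(-8*(-8)*5) + 19*sqrt(22 - 8*(-8)*5) + (-8*(-8)*5)*sqrt(22 - 8*(-8)*5))) = 1/((250587 + 384084) + ((64*5)**2 + 19*(64*5) + 19*sqrt(22 + 64*5) + (64*5)*sqrt(22 + 64*5))) = 1/(634671 + (320**2 + 19*320 + 19*sqrt(22 + 320) + 320*sqrt(22 + 320))) = 1/(634671 + (102400 + 6080 + 19*sqrt(342) + 320*sqrt(342))) = 1/(634671 + (102400 + 6080 + 19*(3*sqrt(38)) + 320*(3*sqrt(38)))) = 1/(634671 + (102400 + 6080 + 57*sqrt(38) + 960*sqrt(38))) = 1/(634671 + (108480 + 1017*sqrt(38))) = 1/(743151 + 1017*sqrt(38))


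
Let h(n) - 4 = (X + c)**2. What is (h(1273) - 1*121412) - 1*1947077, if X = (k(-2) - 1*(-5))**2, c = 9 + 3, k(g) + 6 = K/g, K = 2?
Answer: -2068229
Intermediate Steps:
k(g) = -6 + 2/g
c = 12
X = 4 (X = ((-6 + 2/(-2)) - 1*(-5))**2 = ((-6 + 2*(-1/2)) + 5)**2 = ((-6 - 1) + 5)**2 = (-7 + 5)**2 = (-2)**2 = 4)
h(n) = 260 (h(n) = 4 + (4 + 12)**2 = 4 + 16**2 = 4 + 256 = 260)
(h(1273) - 1*121412) - 1*1947077 = (260 - 1*121412) - 1*1947077 = (260 - 121412) - 1947077 = -121152 - 1947077 = -2068229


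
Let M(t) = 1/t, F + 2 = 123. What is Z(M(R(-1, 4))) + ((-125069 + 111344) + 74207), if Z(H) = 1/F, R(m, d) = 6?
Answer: 7318323/121 ≈ 60482.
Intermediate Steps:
F = 121 (F = -2 + 123 = 121)
Z(H) = 1/121
Z(M(R(-1, 4))) + ((-125069 + 111344) + 74207) = 1/121 + ((-125069 + 111344) + 74207) = 1/121 + (-13725 + 74207) = 1/121 + 60482 = 7318323/121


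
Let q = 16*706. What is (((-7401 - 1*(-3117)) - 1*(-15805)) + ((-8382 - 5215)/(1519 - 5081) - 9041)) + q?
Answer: 49083709/3562 ≈ 13780.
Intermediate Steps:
q = 11296
(((-7401 - 1*(-3117)) - 1*(-15805)) + ((-8382 - 5215)/(1519 - 5081) - 9041)) + q = (((-7401 - 1*(-3117)) - 1*(-15805)) + ((-8382 - 5215)/(1519 - 5081) - 9041)) + 11296 = (((-7401 + 3117) + 15805) + (-13597/(-3562) - 9041)) + 11296 = ((-4284 + 15805) + (-13597*(-1/3562) - 9041)) + 11296 = (11521 + (13597/3562 - 9041)) + 11296 = (11521 - 32190445/3562) + 11296 = 8847357/3562 + 11296 = 49083709/3562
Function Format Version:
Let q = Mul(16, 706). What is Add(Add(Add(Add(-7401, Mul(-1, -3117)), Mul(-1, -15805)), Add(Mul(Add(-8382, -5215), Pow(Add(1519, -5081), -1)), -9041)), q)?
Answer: Rational(49083709, 3562) ≈ 13780.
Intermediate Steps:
q = 11296
Add(Add(Add(Add(-7401, Mul(-1, -3117)), Mul(-1, -15805)), Add(Mul(Add(-8382, -5215), Pow(Add(1519, -5081), -1)), -9041)), q) = Add(Add(Add(Add(-7401, Mul(-1, -3117)), Mul(-1, -15805)), Add(Mul(Add(-8382, -5215), Pow(Add(1519, -5081), -1)), -9041)), 11296) = Add(Add(Add(Add(-7401, 3117), 15805), Add(Mul(-13597, Pow(-3562, -1)), -9041)), 11296) = Add(Add(Add(-4284, 15805), Add(Mul(-13597, Rational(-1, 3562)), -9041)), 11296) = Add(Add(11521, Add(Rational(13597, 3562), -9041)), 11296) = Add(Add(11521, Rational(-32190445, 3562)), 11296) = Add(Rational(8847357, 3562), 11296) = Rational(49083709, 3562)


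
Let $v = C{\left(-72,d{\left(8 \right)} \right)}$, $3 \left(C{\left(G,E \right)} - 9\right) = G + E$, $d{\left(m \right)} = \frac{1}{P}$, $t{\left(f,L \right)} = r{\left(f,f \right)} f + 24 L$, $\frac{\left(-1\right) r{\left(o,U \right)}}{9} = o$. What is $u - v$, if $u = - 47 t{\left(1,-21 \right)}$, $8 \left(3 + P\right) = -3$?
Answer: $\frac{1954214}{81} \approx 24126.0$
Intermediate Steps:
$r{\left(o,U \right)} = - 9 o$
$t{\left(f,L \right)} = - 9 f^{2} + 24 L$ ($t{\left(f,L \right)} = - 9 f f + 24 L = - 9 f^{2} + 24 L$)
$P = - \frac{27}{8}$ ($P = -3 + \frac{1}{8} \left(-3\right) = -3 - \frac{3}{8} = - \frac{27}{8} \approx -3.375$)
$d{\left(m \right)} = - \frac{8}{27}$ ($d{\left(m \right)} = \frac{1}{- \frac{27}{8}} = - \frac{8}{27}$)
$u = 24111$ ($u = - 47 \left(- 9 \cdot 1^{2} + 24 \left(-21\right)\right) = - 47 \left(\left(-9\right) 1 - 504\right) = - 47 \left(-9 - 504\right) = \left(-47\right) \left(-513\right) = 24111$)
$C{\left(G,E \right)} = 9 + \frac{E}{3} + \frac{G}{3}$ ($C{\left(G,E \right)} = 9 + \frac{G + E}{3} = 9 + \frac{E + G}{3} = 9 + \left(\frac{E}{3} + \frac{G}{3}\right) = 9 + \frac{E}{3} + \frac{G}{3}$)
$v = - \frac{1223}{81}$ ($v = 9 + \frac{1}{3} \left(- \frac{8}{27}\right) + \frac{1}{3} \left(-72\right) = 9 - \frac{8}{81} - 24 = - \frac{1223}{81} \approx -15.099$)
$u - v = 24111 - - \frac{1223}{81} = 24111 + \frac{1223}{81} = \frac{1954214}{81}$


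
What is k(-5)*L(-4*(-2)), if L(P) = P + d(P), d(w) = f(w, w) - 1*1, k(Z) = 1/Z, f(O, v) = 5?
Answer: -12/5 ≈ -2.4000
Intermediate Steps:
k(Z) = 1/Z
d(w) = 4 (d(w) = 5 - 1*1 = 5 - 1 = 4)
L(P) = 4 + P (L(P) = P + 4 = 4 + P)
k(-5)*L(-4*(-2)) = (4 - 4*(-2))/(-5) = -(4 + 8)/5 = -⅕*12 = -12/5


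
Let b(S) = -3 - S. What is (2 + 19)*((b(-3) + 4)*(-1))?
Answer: -84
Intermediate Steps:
(2 + 19)*((b(-3) + 4)*(-1)) = (2 + 19)*(((-3 - 1*(-3)) + 4)*(-1)) = 21*(((-3 + 3) + 4)*(-1)) = 21*((0 + 4)*(-1)) = 21*(4*(-1)) = 21*(-4) = -84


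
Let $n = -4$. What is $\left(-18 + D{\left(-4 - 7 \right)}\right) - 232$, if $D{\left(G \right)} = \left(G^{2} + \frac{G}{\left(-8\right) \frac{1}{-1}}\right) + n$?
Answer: $- \frac{1075}{8} \approx -134.38$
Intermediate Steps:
$D{\left(G \right)} = -4 + G^{2} + \frac{G}{8}$ ($D{\left(G \right)} = \left(G^{2} + \frac{G}{\left(-8\right) \frac{1}{-1}}\right) - 4 = \left(G^{2} + \frac{G}{\left(-8\right) \left(-1\right)}\right) - 4 = \left(G^{2} + \frac{G}{8}\right) - 4 = -4 + G^{2} + \frac{G}{8}$)
$\left(-18 + D{\left(-4 - 7 \right)}\right) - 232 = \left(-18 + \left(-4 + \left(-4 - 7\right)^{2} + \frac{-4 - 7}{8}\right)\right) - 232 = \left(-18 + \left(-4 + \left(-11\right)^{2} + \frac{1}{8} \left(-11\right)\right)\right) - 232 = \left(-18 - - \frac{925}{8}\right) - 232 = \left(-18 + \frac{925}{8}\right) - 232 = \frac{781}{8} - 232 = - \frac{1075}{8}$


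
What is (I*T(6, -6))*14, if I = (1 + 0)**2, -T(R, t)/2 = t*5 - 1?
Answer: 868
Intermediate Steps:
T(R, t) = 2 - 10*t (T(R, t) = -2*(t*5 - 1) = -2*(5*t - 1) = -2*(-1 + 5*t) = 2 - 10*t)
I = 1 (I = 1**2 = 1)
(I*T(6, -6))*14 = (1*(2 - 10*(-6)))*14 = (1*(2 + 60))*14 = (1*62)*14 = 62*14 = 868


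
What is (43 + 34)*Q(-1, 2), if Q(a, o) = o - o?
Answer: 0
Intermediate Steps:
Q(a, o) = 0
(43 + 34)*Q(-1, 2) = (43 + 34)*0 = 77*0 = 0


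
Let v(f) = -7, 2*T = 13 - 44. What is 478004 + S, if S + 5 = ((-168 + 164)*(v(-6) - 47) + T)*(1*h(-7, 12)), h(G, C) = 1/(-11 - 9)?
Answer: 19119559/40 ≈ 4.7799e+5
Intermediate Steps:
h(G, C) = -1/20 (h(G, C) = 1/(-20) = -1/20)
T = -31/2 (T = (13 - 44)/2 = (½)*(-31) = -31/2 ≈ -15.500)
S = -601/40 (S = -5 + ((-168 + 164)*(-7 - 47) - 31/2)*(1*(-1/20)) = -5 + (-4*(-54) - 31/2)*(-1/20) = -5 + (216 - 31/2)*(-1/20) = -5 + (401/2)*(-1/20) = -5 - 401/40 = -601/40 ≈ -15.025)
478004 + S = 478004 - 601/40 = 19119559/40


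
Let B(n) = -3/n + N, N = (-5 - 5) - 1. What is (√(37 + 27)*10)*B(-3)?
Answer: -800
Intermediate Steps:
N = -11 (N = -10 - 1 = -11)
B(n) = -11 - 3/n (B(n) = -3/n - 11 = -11 - 3/n)
(√(37 + 27)*10)*B(-3) = (√(37 + 27)*10)*(-11 - 3/(-3)) = (√64*10)*(-11 - 3*(-⅓)) = (8*10)*(-11 + 1) = 80*(-10) = -800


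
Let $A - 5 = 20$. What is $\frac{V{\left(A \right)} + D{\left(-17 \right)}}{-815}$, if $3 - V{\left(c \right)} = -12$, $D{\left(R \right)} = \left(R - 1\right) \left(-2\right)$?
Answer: $- \frac{51}{815} \approx -0.062577$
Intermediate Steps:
$A = 25$ ($A = 5 + 20 = 25$)
$D{\left(R \right)} = 2 - 2 R$ ($D{\left(R \right)} = \left(-1 + R\right) \left(-2\right) = 2 - 2 R$)
$V{\left(c \right)} = 15$ ($V{\left(c \right)} = 3 - -12 = 3 + 12 = 15$)
$\frac{V{\left(A \right)} + D{\left(-17 \right)}}{-815} = \frac{15 + \left(2 - -34\right)}{-815} = \left(15 + \left(2 + 34\right)\right) \left(- \frac{1}{815}\right) = \left(15 + 36\right) \left(- \frac{1}{815}\right) = 51 \left(- \frac{1}{815}\right) = - \frac{51}{815}$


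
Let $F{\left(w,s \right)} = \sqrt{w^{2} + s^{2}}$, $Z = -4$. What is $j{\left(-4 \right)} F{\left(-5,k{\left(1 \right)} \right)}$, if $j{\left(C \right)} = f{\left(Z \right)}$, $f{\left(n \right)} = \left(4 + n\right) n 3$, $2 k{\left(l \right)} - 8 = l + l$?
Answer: $0$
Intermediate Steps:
$k{\left(l \right)} = 4 + l$ ($k{\left(l \right)} = 4 + \frac{l + l}{2} = 4 + \frac{2 l}{2} = 4 + l$)
$f{\left(n \right)} = 3 n \left(4 + n\right)$ ($f{\left(n \right)} = \left(4 + n\right) 3 n = 3 n \left(4 + n\right)$)
$F{\left(w,s \right)} = \sqrt{s^{2} + w^{2}}$
$j{\left(C \right)} = 0$ ($j{\left(C \right)} = 3 \left(-4\right) \left(4 - 4\right) = 3 \left(-4\right) 0 = 0$)
$j{\left(-4 \right)} F{\left(-5,k{\left(1 \right)} \right)} = 0 \sqrt{\left(4 + 1\right)^{2} + \left(-5\right)^{2}} = 0 \sqrt{5^{2} + 25} = 0 \sqrt{25 + 25} = 0 \sqrt{50} = 0 \cdot 5 \sqrt{2} = 0$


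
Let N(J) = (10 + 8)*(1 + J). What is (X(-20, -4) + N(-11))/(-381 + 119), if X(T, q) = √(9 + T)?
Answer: 90/131 - I*√11/262 ≈ 0.68702 - 0.012659*I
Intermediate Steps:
N(J) = 18 + 18*J (N(J) = 18*(1 + J) = 18 + 18*J)
(X(-20, -4) + N(-11))/(-381 + 119) = (√(9 - 20) + (18 + 18*(-11)))/(-381 + 119) = (√(-11) + (18 - 198))/(-262) = (I*√11 - 180)*(-1/262) = (-180 + I*√11)*(-1/262) = 90/131 - I*√11/262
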